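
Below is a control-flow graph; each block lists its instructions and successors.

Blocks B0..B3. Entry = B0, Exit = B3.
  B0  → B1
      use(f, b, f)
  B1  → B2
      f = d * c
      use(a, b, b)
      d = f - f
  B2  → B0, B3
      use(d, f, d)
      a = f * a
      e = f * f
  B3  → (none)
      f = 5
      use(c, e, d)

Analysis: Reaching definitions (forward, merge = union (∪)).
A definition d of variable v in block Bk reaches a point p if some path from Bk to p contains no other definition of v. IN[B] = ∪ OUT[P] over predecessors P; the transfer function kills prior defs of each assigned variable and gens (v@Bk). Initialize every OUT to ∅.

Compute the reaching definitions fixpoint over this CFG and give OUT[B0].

Per-block solution:
  B0:   IN={a@B2, d@B1, e@B2, f@B1}   OUT={a@B2, d@B1, e@B2, f@B1}
  B1:   IN={a@B2, d@B1, e@B2, f@B1}   OUT={a@B2, d@B1, e@B2, f@B1}
  B2:   IN={a@B2, d@B1, e@B2, f@B1}   OUT={a@B2, d@B1, e@B2, f@B1}
  B3:   IN={a@B2, d@B1, e@B2, f@B1}   OUT={a@B2, d@B1, e@B2, f@B3}

Merge at B0 (entry node, so the boundary value {} is joined with the incoming edge(s)): IN[B0] = {} ⊔ OUT[B2] = {a@B2, d@B1, e@B2, f@B1}
Applying B0's transfer function to that IN value gives OUT[B0] (row B0 above).

Answer: {a@B2, d@B1, e@B2, f@B1}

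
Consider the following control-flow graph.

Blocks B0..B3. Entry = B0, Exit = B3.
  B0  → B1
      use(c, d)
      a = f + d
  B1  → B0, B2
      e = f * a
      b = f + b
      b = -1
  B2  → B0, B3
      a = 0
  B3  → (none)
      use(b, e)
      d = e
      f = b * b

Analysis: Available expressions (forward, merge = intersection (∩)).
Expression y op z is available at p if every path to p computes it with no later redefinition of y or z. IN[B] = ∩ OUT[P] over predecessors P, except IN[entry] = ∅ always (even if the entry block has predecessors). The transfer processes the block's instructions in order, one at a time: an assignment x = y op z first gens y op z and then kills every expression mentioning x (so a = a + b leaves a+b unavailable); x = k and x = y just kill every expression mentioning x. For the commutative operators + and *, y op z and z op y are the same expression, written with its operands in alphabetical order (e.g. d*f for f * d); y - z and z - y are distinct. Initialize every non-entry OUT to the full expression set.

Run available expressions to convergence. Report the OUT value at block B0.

Converged values:
  B0: | IN={} | OUT={d+f}
  B1: | IN={d+f} | OUT={a*f, d+f}
  B2: | IN={a*f, d+f} | OUT={d+f}
  B3: | IN={d+f} | OUT={b*b}

Merge at B0 (entry node, so the boundary value {} is joined with the incoming edge(s)): IN[B0] = {} ∩ OUT[B1] ∩ OUT[B2] = {}
Applying B0's transfer function to that IN value gives OUT[B0] (row B0 above).

Answer: {d+f}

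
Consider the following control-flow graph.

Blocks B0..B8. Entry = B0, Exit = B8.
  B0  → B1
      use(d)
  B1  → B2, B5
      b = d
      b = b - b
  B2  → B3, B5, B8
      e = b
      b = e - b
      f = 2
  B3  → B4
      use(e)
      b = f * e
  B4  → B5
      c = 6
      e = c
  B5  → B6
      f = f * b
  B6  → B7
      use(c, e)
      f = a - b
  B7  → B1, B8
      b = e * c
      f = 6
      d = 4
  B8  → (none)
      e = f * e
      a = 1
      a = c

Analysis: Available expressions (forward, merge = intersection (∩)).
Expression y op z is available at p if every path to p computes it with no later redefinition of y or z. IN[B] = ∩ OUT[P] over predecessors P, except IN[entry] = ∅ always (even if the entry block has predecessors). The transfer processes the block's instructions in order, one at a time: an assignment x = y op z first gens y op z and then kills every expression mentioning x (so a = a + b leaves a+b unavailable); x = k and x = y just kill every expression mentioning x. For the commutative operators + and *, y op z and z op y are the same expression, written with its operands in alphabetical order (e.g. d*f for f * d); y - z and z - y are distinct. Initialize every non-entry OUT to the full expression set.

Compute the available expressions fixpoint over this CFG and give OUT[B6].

Converged values:
  B0:  IN={}  OUT={}
  B1:  IN={}  OUT={}
  B2:  IN={}  OUT={}
  B3:  IN={}  OUT={e*f}
  B4:  IN={e*f}  OUT={}
  B5:  IN={}  OUT={}
  B6:  IN={}  OUT={a-b}
  B7:  IN={a-b}  OUT={c*e}
  B8:  IN={}  OUT={}

Merge at B6: IN[B6] = OUT[B5] = {}
Applying B6's transfer function to that IN value gives OUT[B6] (row B6 above).

Answer: {a-b}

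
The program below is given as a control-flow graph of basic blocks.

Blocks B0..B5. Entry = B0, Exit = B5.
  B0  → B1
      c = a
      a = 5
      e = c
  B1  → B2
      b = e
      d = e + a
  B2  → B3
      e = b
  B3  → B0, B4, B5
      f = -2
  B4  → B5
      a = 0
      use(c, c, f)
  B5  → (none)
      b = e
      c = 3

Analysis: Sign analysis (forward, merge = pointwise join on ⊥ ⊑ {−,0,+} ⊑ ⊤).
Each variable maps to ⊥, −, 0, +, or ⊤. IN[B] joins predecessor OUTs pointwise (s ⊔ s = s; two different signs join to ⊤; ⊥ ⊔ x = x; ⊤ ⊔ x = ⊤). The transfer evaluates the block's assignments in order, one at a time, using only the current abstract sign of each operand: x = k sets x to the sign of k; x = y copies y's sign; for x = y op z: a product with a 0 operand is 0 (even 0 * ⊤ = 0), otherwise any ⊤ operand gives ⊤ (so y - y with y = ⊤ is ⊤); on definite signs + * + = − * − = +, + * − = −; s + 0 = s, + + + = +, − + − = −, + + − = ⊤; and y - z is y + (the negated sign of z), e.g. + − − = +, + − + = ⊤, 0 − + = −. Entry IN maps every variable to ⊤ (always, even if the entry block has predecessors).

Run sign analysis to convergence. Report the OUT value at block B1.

Fixpoint table:
  B0:  IN=(all ⊤)  OUT={a:+; rest ⊤}
  B1:  IN={a:+; rest ⊤}  OUT={a:+; rest ⊤}
  B2:  IN={a:+; rest ⊤}  OUT={a:+; rest ⊤}
  B3:  IN={a:+; rest ⊤}  OUT={a:+, f:-; rest ⊤}
  B4:  IN={a:+, f:-; rest ⊤}  OUT={a:0, f:-; rest ⊤}
  B5:  IN={f:-; rest ⊤}  OUT={c:+, f:-; rest ⊤}

Merge at B1: IN[B1] = OUT[B0] = {a: +, b: ⊤, c: ⊤, d: ⊤, e: ⊤, f: ⊤}
Applying B1's transfer function to that IN value gives OUT[B1] (row B1 above).

Answer: {a: +, b: ⊤, c: ⊤, d: ⊤, e: ⊤, f: ⊤}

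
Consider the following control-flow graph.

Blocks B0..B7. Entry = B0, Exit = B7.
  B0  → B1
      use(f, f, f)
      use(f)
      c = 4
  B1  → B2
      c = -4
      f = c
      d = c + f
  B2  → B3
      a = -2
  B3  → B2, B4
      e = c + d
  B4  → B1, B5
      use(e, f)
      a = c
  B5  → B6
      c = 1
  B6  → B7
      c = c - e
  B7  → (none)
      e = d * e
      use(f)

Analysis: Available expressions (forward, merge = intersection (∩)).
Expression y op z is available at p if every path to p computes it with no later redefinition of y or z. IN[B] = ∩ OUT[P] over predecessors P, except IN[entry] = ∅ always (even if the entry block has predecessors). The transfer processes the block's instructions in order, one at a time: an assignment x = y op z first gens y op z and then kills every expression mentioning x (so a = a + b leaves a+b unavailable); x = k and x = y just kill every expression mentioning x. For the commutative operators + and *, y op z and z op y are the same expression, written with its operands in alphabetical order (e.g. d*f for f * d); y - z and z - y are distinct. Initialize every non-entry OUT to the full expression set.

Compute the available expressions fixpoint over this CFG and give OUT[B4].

Converged values:
  B0:   IN={}   OUT={}
  B1:   IN={}   OUT={c+f}
  B2:   IN={c+f}   OUT={c+f}
  B3:   IN={c+f}   OUT={c+d, c+f}
  B4:   IN={c+d, c+f}   OUT={c+d, c+f}
  B5:   IN={c+d, c+f}   OUT={}
  B6:   IN={}   OUT={}
  B7:   IN={}   OUT={}

Merge at B4: IN[B4] = OUT[B3] = {c+d, c+f}
Applying B4's transfer function to that IN value gives OUT[B4] (row B4 above).

Answer: {c+d, c+f}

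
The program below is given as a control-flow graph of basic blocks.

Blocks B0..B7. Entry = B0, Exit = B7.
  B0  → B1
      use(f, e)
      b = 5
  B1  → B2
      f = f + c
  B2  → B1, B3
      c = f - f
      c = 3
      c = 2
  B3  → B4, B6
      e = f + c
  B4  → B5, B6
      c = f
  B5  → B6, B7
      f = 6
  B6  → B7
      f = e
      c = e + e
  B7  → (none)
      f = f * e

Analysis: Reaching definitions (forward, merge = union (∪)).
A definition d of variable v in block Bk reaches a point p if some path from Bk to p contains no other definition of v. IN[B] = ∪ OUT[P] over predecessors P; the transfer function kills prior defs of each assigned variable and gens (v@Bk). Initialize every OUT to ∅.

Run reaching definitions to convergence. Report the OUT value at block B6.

Answer: {b@B0, c@B6, e@B3, f@B6}

Trace:
Converged values:
  B0:  IN={}  OUT={b@B0}
  B1:  IN={b@B0, c@B2, f@B1}  OUT={b@B0, c@B2, f@B1}
  B2:  IN={b@B0, c@B2, f@B1}  OUT={b@B0, c@B2, f@B1}
  B3:  IN={b@B0, c@B2, f@B1}  OUT={b@B0, c@B2, e@B3, f@B1}
  B4:  IN={b@B0, c@B2, e@B3, f@B1}  OUT={b@B0, c@B4, e@B3, f@B1}
  B5:  IN={b@B0, c@B4, e@B3, f@B1}  OUT={b@B0, c@B4, e@B3, f@B5}
  B6:  IN={b@B0, c@B2, c@B4, e@B3, f@B1, f@B5}  OUT={b@B0, c@B6, e@B3, f@B6}
  B7:  IN={b@B0, c@B4, c@B6, e@B3, f@B5, f@B6}  OUT={b@B0, c@B4, c@B6, e@B3, f@B7}

Merge at B6: IN[B6] = OUT[B3] ⊔ OUT[B4] ⊔ OUT[B5] = {b@B0, c@B2, c@B4, e@B3, f@B1, f@B5}
Applying B6's transfer function to that IN value gives OUT[B6] (row B6 above).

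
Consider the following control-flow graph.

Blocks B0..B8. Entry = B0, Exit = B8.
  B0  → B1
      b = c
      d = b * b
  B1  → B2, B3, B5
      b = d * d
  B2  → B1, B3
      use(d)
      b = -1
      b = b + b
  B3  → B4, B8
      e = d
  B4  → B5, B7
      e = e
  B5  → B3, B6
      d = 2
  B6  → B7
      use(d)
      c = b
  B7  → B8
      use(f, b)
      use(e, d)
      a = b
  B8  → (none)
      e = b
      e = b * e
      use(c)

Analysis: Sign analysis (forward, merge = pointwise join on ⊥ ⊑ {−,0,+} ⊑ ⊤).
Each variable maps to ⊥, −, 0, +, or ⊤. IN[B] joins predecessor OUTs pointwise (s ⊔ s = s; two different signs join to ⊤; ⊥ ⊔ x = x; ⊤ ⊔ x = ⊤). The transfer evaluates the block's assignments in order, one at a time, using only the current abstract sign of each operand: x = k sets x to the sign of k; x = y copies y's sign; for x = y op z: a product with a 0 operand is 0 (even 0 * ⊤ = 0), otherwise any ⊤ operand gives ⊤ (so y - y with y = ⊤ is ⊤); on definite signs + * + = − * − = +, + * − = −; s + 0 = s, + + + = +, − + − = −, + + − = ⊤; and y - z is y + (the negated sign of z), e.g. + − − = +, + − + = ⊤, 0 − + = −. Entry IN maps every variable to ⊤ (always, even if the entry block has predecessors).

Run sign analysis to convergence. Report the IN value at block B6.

Answer: {a: ⊤, b: ⊤, c: ⊤, d: +, e: ⊤, f: ⊤}

Trace:
Fixpoint table:
  B0: | IN=(all ⊤) | OUT=(all ⊤)
  B1: | IN=(all ⊤) | OUT=(all ⊤)
  B2: | IN=(all ⊤) | OUT={b:-; rest ⊤}
  B3: | IN=(all ⊤) | OUT=(all ⊤)
  B4: | IN=(all ⊤) | OUT=(all ⊤)
  B5: | IN=(all ⊤) | OUT={d:+; rest ⊤}
  B6: | IN={d:+; rest ⊤} | OUT={d:+; rest ⊤}
  B7: | IN=(all ⊤) | OUT=(all ⊤)
  B8: | IN=(all ⊤) | OUT=(all ⊤)

Merge at B6: IN[B6] = OUT[B5] = {a: ⊤, b: ⊤, c: ⊤, d: +, e: ⊤, f: ⊤}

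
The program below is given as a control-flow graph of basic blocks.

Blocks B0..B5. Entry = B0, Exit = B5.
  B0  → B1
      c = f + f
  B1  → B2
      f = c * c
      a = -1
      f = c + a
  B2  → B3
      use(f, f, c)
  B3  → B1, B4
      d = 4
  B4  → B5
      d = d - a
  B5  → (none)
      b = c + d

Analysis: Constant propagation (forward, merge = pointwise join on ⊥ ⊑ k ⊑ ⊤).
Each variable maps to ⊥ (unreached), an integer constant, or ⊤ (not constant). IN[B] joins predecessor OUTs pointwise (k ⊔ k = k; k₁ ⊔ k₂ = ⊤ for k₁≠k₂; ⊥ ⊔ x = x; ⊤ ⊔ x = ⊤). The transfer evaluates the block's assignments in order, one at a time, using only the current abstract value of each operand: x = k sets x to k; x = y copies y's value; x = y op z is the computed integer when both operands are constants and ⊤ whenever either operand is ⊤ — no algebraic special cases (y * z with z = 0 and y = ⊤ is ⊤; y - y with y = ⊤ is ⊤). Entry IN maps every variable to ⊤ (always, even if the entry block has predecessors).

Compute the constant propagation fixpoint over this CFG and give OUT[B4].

Answer: {a: -1, b: ⊤, c: ⊤, d: 5, e: ⊤, f: ⊤}

Trace:
Converged values:
  B0:   IN=(all ⊤)   OUT=(all ⊤)
  B1:   IN=(all ⊤)   OUT={a:-1; rest ⊤}
  B2:   IN={a:-1; rest ⊤}   OUT={a:-1; rest ⊤}
  B3:   IN={a:-1; rest ⊤}   OUT={a:-1, d:4; rest ⊤}
  B4:   IN={a:-1, d:4; rest ⊤}   OUT={a:-1, d:5; rest ⊤}
  B5:   IN={a:-1, d:5; rest ⊤}   OUT={a:-1, d:5; rest ⊤}

Merge at B4: IN[B4] = OUT[B3] = {a: -1, b: ⊤, c: ⊤, d: 4, e: ⊤, f: ⊤}
Applying B4's transfer function to that IN value gives OUT[B4] (row B4 above).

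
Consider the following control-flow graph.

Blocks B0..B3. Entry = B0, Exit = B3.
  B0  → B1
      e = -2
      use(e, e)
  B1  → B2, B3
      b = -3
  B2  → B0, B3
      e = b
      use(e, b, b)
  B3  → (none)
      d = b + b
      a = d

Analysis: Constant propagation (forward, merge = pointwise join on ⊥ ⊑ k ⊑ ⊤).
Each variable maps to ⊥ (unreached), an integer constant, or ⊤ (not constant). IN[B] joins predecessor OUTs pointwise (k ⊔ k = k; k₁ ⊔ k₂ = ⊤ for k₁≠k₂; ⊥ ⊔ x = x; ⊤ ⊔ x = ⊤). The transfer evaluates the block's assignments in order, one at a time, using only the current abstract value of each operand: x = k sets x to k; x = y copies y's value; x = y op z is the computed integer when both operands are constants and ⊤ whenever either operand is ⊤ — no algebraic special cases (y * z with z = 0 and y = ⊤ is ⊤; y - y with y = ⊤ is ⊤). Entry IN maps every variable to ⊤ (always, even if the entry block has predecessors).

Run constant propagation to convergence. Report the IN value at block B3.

Answer: {a: ⊤, b: -3, c: ⊤, d: ⊤, e: ⊤, f: ⊤}

Trace:
Fixpoint table:
  B0:   IN=(all ⊤)   OUT={e:-2; rest ⊤}
  B1:   IN={e:-2; rest ⊤}   OUT={b:-3, e:-2; rest ⊤}
  B2:   IN={b:-3, e:-2; rest ⊤}   OUT={b:-3, e:-3; rest ⊤}
  B3:   IN={b:-3; rest ⊤}   OUT={a:-6, b:-3, d:-6; rest ⊤}

Merge at B3: IN[B3] = OUT[B1] ⊔ OUT[B2] = {a: ⊤, b: -3, c: ⊤, d: ⊤, e: ⊤, f: ⊤}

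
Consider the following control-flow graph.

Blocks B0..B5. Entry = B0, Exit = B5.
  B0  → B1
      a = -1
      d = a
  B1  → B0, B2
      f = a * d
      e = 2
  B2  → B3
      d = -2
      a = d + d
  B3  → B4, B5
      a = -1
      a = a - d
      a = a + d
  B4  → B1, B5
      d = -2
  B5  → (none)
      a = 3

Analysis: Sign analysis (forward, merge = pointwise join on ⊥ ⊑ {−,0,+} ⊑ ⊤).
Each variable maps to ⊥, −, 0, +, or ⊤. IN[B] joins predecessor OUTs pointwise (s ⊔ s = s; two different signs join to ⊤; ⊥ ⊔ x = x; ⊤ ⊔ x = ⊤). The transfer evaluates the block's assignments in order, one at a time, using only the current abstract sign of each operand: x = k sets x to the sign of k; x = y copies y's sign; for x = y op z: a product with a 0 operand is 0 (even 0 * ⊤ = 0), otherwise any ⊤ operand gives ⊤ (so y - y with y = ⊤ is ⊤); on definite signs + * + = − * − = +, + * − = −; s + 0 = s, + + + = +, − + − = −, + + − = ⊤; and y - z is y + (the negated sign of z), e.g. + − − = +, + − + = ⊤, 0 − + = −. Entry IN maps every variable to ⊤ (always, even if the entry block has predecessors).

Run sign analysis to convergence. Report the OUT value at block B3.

Fixpoint table:
  B0: | IN=(all ⊤) | OUT={a:-, d:-; rest ⊤}
  B1: | IN={d:-; rest ⊤} | OUT={d:-, e:+; rest ⊤}
  B2: | IN={d:-, e:+; rest ⊤} | OUT={a:-, d:-, e:+; rest ⊤}
  B3: | IN={a:-, d:-, e:+; rest ⊤} | OUT={d:-, e:+; rest ⊤}
  B4: | IN={d:-, e:+; rest ⊤} | OUT={d:-, e:+; rest ⊤}
  B5: | IN={d:-, e:+; rest ⊤} | OUT={a:+, d:-, e:+; rest ⊤}

Merge at B3: IN[B3] = OUT[B2] = {a: -, b: ⊤, c: ⊤, d: -, e: +, f: ⊤}
Applying B3's transfer function to that IN value gives OUT[B3] (row B3 above).

Answer: {a: ⊤, b: ⊤, c: ⊤, d: -, e: +, f: ⊤}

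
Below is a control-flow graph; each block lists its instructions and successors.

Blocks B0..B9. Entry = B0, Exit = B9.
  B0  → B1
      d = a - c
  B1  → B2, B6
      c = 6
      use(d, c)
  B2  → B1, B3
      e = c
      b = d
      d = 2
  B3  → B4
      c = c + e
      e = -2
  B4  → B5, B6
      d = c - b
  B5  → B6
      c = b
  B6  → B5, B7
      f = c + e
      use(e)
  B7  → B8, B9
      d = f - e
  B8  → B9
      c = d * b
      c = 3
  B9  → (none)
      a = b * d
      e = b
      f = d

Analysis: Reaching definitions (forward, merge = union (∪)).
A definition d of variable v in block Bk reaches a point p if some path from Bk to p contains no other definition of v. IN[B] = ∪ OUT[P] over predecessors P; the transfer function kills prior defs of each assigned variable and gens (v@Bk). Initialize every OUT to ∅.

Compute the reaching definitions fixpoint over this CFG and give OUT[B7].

Answer: {b@B2, c@B1, c@B3, c@B5, d@B7, e@B2, e@B3, f@B6}

Derivation:
Converged values:
  B0:   IN={}   OUT={d@B0}
  B1:   IN={b@B2, c@B1, d@B0, d@B2, e@B2}   OUT={b@B2, c@B1, d@B0, d@B2, e@B2}
  B2:   IN={b@B2, c@B1, d@B0, d@B2, e@B2}   OUT={b@B2, c@B1, d@B2, e@B2}
  B3:   IN={b@B2, c@B1, d@B2, e@B2}   OUT={b@B2, c@B3, d@B2, e@B3}
  B4:   IN={b@B2, c@B3, d@B2, e@B3}   OUT={b@B2, c@B3, d@B4, e@B3}
  B5:   IN={b@B2, c@B1, c@B3, c@B5, d@B0, d@B2, d@B4, e@B2, e@B3, f@B6}   OUT={b@B2, c@B5, d@B0, d@B2, d@B4, e@B2, e@B3, f@B6}
  B6:   IN={b@B2, c@B1, c@B3, c@B5, d@B0, d@B2, d@B4, e@B2, e@B3, f@B6}   OUT={b@B2, c@B1, c@B3, c@B5, d@B0, d@B2, d@B4, e@B2, e@B3, f@B6}
  B7:   IN={b@B2, c@B1, c@B3, c@B5, d@B0, d@B2, d@B4, e@B2, e@B3, f@B6}   OUT={b@B2, c@B1, c@B3, c@B5, d@B7, e@B2, e@B3, f@B6}
  B8:   IN={b@B2, c@B1, c@B3, c@B5, d@B7, e@B2, e@B3, f@B6}   OUT={b@B2, c@B8, d@B7, e@B2, e@B3, f@B6}
  B9:   IN={b@B2, c@B1, c@B3, c@B5, c@B8, d@B7, e@B2, e@B3, f@B6}   OUT={a@B9, b@B2, c@B1, c@B3, c@B5, c@B8, d@B7, e@B9, f@B9}

Merge at B7: IN[B7] = OUT[B6] = {b@B2, c@B1, c@B3, c@B5, d@B0, d@B2, d@B4, e@B2, e@B3, f@B6}
Applying B7's transfer function to that IN value gives OUT[B7] (row B7 above).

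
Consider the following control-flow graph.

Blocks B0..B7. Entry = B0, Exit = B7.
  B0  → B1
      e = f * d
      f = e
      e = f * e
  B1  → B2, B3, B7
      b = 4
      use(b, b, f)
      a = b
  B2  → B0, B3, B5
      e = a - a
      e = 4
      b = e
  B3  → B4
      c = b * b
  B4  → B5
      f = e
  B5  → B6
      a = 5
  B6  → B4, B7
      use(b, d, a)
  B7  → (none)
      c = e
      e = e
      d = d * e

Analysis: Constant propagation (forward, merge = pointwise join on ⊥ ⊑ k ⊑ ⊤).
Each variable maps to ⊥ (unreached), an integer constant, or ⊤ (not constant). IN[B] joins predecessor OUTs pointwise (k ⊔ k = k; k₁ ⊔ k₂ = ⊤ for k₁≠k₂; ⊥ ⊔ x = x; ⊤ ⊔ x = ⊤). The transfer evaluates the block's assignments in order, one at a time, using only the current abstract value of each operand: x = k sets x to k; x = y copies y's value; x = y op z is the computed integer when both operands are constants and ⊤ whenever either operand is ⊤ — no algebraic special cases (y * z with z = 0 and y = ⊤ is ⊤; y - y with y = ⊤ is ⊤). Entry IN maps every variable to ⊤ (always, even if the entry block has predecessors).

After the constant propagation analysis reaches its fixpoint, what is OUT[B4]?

Fixpoint table:
  B0:   IN=(all ⊤)   OUT=(all ⊤)
  B1:   IN=(all ⊤)   OUT={a:4, b:4; rest ⊤}
  B2:   IN={a:4, b:4; rest ⊤}   OUT={a:4, b:4, e:4; rest ⊤}
  B3:   IN={a:4, b:4; rest ⊤}   OUT={a:4, b:4, c:16; rest ⊤}
  B4:   IN={b:4; rest ⊤}   OUT={b:4; rest ⊤}
  B5:   IN={b:4; rest ⊤}   OUT={a:5, b:4; rest ⊤}
  B6:   IN={a:5, b:4; rest ⊤}   OUT={a:5, b:4; rest ⊤}
  B7:   IN={b:4; rest ⊤}   OUT={b:4; rest ⊤}

Merge at B4: IN[B4] = OUT[B3] ⊔ OUT[B6] = {a: ⊤, b: 4, c: ⊤, d: ⊤, e: ⊤, f: ⊤}
Applying B4's transfer function to that IN value gives OUT[B4] (row B4 above).

Answer: {a: ⊤, b: 4, c: ⊤, d: ⊤, e: ⊤, f: ⊤}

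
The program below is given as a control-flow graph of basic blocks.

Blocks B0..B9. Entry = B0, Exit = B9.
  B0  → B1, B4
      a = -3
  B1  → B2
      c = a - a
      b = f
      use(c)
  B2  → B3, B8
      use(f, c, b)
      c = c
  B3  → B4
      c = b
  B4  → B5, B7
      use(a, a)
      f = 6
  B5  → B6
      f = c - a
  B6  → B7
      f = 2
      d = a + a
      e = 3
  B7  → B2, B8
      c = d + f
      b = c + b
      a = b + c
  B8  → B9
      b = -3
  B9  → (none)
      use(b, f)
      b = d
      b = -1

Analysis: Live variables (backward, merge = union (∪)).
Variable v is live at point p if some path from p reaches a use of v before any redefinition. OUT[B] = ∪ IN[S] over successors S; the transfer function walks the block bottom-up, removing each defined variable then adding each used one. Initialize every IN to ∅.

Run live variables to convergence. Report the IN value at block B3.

Answer: {a, b, d}

Working:
Fixpoint table:
  B0:  IN={b, c, d, f}  OUT={a, b, c, d, f}
  B1:  IN={a, d, f}  OUT={a, b, c, d, f}
  B2:  IN={a, b, c, d, f}  OUT={a, b, d, f}
  B3:  IN={a, b, d}  OUT={a, b, c, d}
  B4:  IN={a, b, c, d}  OUT={a, b, c, d, f}
  B5:  IN={a, b, c}  OUT={a, b}
  B6:  IN={a, b}  OUT={b, d, f}
  B7:  IN={b, d, f}  OUT={a, b, c, d, f}
  B8:  IN={d, f}  OUT={b, d, f}
  B9:  IN={b, d, f}  OUT={}

Merge at B3: OUT[B3] = IN[B4] = {a, b, c, d}
Applying B3's transfer function to that OUT value gives IN[B3] (row B3 above).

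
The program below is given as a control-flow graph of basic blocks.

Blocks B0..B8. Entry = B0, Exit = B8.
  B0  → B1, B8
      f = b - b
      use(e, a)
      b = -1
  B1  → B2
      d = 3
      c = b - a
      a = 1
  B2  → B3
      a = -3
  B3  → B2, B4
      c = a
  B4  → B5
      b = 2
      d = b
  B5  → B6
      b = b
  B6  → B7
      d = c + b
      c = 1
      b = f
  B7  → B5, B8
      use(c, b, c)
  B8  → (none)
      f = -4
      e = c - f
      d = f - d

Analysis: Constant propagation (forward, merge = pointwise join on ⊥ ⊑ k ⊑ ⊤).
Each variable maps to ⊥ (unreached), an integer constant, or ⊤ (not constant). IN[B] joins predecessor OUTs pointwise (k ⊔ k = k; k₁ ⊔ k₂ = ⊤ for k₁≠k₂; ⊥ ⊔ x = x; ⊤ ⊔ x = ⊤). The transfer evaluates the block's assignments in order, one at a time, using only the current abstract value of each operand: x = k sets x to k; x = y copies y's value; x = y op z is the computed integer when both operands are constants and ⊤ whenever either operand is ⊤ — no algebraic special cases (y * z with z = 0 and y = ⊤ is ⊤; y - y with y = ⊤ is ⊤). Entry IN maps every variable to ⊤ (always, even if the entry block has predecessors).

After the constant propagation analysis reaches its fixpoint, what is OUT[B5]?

Per-block solution:
  B0:  IN=(all ⊤)  OUT={b:-1; rest ⊤}
  B1:  IN={b:-1; rest ⊤}  OUT={a:1, b:-1, d:3; rest ⊤}
  B2:  IN={b:-1, d:3; rest ⊤}  OUT={a:-3, b:-1, d:3; rest ⊤}
  B3:  IN={a:-3, b:-1, d:3; rest ⊤}  OUT={a:-3, b:-1, c:-3, d:3; rest ⊤}
  B4:  IN={a:-3, b:-1, c:-3, d:3; rest ⊤}  OUT={a:-3, b:2, c:-3, d:2; rest ⊤}
  B5:  IN={a:-3; rest ⊤}  OUT={a:-3; rest ⊤}
  B6:  IN={a:-3; rest ⊤}  OUT={a:-3, c:1; rest ⊤}
  B7:  IN={a:-3, c:1; rest ⊤}  OUT={a:-3, c:1; rest ⊤}
  B8:  IN=(all ⊤)  OUT={f:-4; rest ⊤}

Merge at B5: IN[B5] = OUT[B4] ⊔ OUT[B7] = {a: -3, b: ⊤, c: ⊤, d: ⊤, e: ⊤, f: ⊤}
Applying B5's transfer function to that IN value gives OUT[B5] (row B5 above).

Answer: {a: -3, b: ⊤, c: ⊤, d: ⊤, e: ⊤, f: ⊤}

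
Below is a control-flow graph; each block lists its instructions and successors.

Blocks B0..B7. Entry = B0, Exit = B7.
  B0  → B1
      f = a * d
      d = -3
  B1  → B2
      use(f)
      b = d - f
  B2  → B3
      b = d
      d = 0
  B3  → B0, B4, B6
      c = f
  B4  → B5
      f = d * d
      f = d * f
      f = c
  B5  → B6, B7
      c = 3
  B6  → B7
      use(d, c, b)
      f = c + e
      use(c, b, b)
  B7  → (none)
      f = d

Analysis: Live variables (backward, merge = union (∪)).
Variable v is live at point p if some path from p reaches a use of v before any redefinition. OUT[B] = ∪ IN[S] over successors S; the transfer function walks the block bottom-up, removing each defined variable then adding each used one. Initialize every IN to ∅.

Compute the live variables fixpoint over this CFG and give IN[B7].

Converged values:
  B0:   IN={a, d, e}   OUT={a, d, e, f}
  B1:   IN={a, d, e, f}   OUT={a, d, e, f}
  B2:   IN={a, d, e, f}   OUT={a, b, d, e, f}
  B3:   IN={a, b, d, e, f}   OUT={a, b, c, d, e}
  B4:   IN={b, c, d, e}   OUT={b, d, e}
  B5:   IN={b, d, e}   OUT={b, c, d, e}
  B6:   IN={b, c, d, e}   OUT={d}
  B7:   IN={d}   OUT={}

B7 is the boundary node: OUT[B7] = {}
Applying B7's transfer function to that OUT value gives IN[B7] (row B7 above).

Answer: {d}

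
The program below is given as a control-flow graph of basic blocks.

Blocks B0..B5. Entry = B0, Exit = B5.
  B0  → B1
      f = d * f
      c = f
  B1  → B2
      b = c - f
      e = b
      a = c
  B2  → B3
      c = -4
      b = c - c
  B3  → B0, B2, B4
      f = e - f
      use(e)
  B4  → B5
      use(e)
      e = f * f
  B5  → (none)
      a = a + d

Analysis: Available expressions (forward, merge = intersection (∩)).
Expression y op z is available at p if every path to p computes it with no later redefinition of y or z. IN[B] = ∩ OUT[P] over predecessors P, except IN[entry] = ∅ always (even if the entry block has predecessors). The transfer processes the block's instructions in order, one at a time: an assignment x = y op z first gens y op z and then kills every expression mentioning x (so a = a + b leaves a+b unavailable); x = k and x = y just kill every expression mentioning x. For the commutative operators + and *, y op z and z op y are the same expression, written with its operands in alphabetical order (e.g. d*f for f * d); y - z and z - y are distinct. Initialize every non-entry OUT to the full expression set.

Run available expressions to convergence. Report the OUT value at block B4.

Converged values:
  B0: | IN={} | OUT={}
  B1: | IN={} | OUT={c-f}
  B2: | IN={} | OUT={c-c}
  B3: | IN={c-c} | OUT={c-c}
  B4: | IN={c-c} | OUT={c-c, f*f}
  B5: | IN={c-c, f*f} | OUT={c-c, f*f}

Merge at B4: IN[B4] = OUT[B3] = {c-c}
Applying B4's transfer function to that IN value gives OUT[B4] (row B4 above).

Answer: {c-c, f*f}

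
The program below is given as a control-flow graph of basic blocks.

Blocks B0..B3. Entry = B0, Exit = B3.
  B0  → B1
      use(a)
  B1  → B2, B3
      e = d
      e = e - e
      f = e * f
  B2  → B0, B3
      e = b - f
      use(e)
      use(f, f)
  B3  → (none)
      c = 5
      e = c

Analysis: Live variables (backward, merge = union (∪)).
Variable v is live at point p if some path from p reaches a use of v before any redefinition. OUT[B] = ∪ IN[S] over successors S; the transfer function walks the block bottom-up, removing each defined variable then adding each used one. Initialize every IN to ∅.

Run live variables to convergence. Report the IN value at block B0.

Answer: {a, b, d, f}

Working:
Fixpoint table:
  B0:   IN={a, b, d, f}   OUT={a, b, d, f}
  B1:   IN={a, b, d, f}   OUT={a, b, d, f}
  B2:   IN={a, b, d, f}   OUT={a, b, d, f}
  B3:   IN={}   OUT={}

Merge at B0: OUT[B0] = IN[B1] = {a, b, d, f}
Applying B0's transfer function to that OUT value gives IN[B0] (row B0 above).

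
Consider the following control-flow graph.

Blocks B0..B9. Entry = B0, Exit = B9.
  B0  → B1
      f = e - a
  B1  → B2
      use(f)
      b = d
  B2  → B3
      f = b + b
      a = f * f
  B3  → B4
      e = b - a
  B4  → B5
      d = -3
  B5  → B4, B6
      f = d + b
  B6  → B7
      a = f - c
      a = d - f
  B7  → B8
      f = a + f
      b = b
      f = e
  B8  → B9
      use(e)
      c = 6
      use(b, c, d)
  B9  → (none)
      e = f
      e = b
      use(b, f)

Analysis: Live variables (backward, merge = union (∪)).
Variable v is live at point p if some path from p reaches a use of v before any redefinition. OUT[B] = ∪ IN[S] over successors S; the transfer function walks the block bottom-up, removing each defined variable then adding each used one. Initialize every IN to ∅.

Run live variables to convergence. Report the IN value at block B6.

Fixpoint table:
  B0:  IN={a, c, d, e}  OUT={c, d, f}
  B1:  IN={c, d, f}  OUT={b, c}
  B2:  IN={b, c}  OUT={a, b, c}
  B3:  IN={a, b, c}  OUT={b, c, e}
  B4:  IN={b, c, e}  OUT={b, c, d, e}
  B5:  IN={b, c, d, e}  OUT={b, c, d, e, f}
  B6:  IN={b, c, d, e, f}  OUT={a, b, d, e, f}
  B7:  IN={a, b, d, e, f}  OUT={b, d, e, f}
  B8:  IN={b, d, e, f}  OUT={b, f}
  B9:  IN={b, f}  OUT={}

Merge at B6: OUT[B6] = IN[B7] = {a, b, d, e, f}
Applying B6's transfer function to that OUT value gives IN[B6] (row B6 above).

Answer: {b, c, d, e, f}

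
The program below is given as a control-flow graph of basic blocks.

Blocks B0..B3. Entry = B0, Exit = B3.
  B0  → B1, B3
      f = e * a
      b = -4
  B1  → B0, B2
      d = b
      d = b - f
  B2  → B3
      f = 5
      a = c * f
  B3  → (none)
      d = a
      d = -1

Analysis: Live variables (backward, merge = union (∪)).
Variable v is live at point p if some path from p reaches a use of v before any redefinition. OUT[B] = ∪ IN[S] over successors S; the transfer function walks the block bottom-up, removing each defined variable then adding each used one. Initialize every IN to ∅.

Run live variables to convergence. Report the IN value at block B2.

Per-block solution:
  B0: | IN={a, c, e} | OUT={a, b, c, e, f}
  B1: | IN={a, b, c, e, f} | OUT={a, c, e}
  B2: | IN={c} | OUT={a}
  B3: | IN={a} | OUT={}

Merge at B2: OUT[B2] = IN[B3] = {a}
Applying B2's transfer function to that OUT value gives IN[B2] (row B2 above).

Answer: {c}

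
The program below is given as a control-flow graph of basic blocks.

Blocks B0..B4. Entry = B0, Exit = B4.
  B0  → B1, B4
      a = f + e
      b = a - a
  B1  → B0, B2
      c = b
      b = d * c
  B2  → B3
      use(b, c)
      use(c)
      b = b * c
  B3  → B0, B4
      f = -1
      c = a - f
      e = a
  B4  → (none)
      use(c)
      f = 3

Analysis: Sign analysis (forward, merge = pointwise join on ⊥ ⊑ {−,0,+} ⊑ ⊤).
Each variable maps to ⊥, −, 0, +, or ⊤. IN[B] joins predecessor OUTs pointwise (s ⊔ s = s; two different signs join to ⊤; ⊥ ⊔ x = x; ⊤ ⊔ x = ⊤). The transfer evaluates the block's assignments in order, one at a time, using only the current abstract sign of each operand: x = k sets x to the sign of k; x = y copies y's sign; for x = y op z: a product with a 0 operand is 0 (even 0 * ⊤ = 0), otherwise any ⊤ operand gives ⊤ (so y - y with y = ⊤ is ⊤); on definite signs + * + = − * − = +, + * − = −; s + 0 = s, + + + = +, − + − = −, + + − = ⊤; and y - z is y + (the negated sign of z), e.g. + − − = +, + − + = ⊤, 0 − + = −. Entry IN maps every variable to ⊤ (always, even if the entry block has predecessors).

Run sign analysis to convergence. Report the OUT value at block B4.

Answer: {a: ⊤, b: ⊤, c: ⊤, d: ⊤, e: ⊤, f: +}

Derivation:
Fixpoint table:
  B0:  IN=(all ⊤)  OUT=(all ⊤)
  B1:  IN=(all ⊤)  OUT=(all ⊤)
  B2:  IN=(all ⊤)  OUT=(all ⊤)
  B3:  IN=(all ⊤)  OUT={f:-; rest ⊤}
  B4:  IN=(all ⊤)  OUT={f:+; rest ⊤}

Merge at B4: IN[B4] = OUT[B0] ⊔ OUT[B3] = {a: ⊤, b: ⊤, c: ⊤, d: ⊤, e: ⊤, f: ⊤}
Applying B4's transfer function to that IN value gives OUT[B4] (row B4 above).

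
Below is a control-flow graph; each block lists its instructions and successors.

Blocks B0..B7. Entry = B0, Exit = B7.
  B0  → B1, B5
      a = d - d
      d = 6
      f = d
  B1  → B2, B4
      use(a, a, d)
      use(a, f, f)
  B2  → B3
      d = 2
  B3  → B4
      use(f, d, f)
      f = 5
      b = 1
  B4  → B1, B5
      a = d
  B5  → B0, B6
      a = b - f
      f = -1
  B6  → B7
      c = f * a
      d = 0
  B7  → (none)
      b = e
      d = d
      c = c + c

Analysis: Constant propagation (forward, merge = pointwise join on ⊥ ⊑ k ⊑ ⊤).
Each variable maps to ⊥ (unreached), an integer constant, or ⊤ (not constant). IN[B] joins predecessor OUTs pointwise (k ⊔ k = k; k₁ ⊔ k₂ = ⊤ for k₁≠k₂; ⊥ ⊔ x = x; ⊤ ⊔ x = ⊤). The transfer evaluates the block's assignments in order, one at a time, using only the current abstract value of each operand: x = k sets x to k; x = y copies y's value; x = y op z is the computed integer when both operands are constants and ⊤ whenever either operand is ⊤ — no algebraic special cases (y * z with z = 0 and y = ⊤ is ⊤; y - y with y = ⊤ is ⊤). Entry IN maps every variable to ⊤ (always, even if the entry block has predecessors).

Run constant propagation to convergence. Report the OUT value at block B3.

Answer: {a: ⊤, b: 1, c: ⊤, d: 2, e: ⊤, f: 5}

Derivation:
Converged values:
  B0:  IN=(all ⊤)  OUT={d:6, f:6; rest ⊤}
  B1:  IN=(all ⊤)  OUT=(all ⊤)
  B2:  IN=(all ⊤)  OUT={d:2; rest ⊤}
  B3:  IN={d:2; rest ⊤}  OUT={b:1, d:2, f:5; rest ⊤}
  B4:  IN=(all ⊤)  OUT=(all ⊤)
  B5:  IN=(all ⊤)  OUT={f:-1; rest ⊤}
  B6:  IN={f:-1; rest ⊤}  OUT={d:0, f:-1; rest ⊤}
  B7:  IN={d:0, f:-1; rest ⊤}  OUT={d:0, f:-1; rest ⊤}

Merge at B3: IN[B3] = OUT[B2] = {a: ⊤, b: ⊤, c: ⊤, d: 2, e: ⊤, f: ⊤}
Applying B3's transfer function to that IN value gives OUT[B3] (row B3 above).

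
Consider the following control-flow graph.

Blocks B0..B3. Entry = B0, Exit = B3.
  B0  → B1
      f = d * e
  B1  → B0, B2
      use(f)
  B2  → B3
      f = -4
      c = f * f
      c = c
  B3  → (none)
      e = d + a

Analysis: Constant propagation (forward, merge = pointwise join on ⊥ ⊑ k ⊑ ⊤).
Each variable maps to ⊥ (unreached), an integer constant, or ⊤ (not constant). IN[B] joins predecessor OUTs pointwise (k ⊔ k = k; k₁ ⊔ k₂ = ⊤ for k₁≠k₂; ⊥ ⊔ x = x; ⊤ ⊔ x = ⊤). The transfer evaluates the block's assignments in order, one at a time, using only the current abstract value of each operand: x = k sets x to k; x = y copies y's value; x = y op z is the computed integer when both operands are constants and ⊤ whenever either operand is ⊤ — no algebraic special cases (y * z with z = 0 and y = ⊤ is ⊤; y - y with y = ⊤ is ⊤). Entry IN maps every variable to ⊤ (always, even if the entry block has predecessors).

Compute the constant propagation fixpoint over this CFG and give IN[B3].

Answer: {a: ⊤, b: ⊤, c: 16, d: ⊤, e: ⊤, f: -4}

Working:
Per-block solution:
  B0:   IN=(all ⊤)   OUT=(all ⊤)
  B1:   IN=(all ⊤)   OUT=(all ⊤)
  B2:   IN=(all ⊤)   OUT={c:16, f:-4; rest ⊤}
  B3:   IN={c:16, f:-4; rest ⊤}   OUT={c:16, f:-4; rest ⊤}

Merge at B3: IN[B3] = OUT[B2] = {a: ⊤, b: ⊤, c: 16, d: ⊤, e: ⊤, f: -4}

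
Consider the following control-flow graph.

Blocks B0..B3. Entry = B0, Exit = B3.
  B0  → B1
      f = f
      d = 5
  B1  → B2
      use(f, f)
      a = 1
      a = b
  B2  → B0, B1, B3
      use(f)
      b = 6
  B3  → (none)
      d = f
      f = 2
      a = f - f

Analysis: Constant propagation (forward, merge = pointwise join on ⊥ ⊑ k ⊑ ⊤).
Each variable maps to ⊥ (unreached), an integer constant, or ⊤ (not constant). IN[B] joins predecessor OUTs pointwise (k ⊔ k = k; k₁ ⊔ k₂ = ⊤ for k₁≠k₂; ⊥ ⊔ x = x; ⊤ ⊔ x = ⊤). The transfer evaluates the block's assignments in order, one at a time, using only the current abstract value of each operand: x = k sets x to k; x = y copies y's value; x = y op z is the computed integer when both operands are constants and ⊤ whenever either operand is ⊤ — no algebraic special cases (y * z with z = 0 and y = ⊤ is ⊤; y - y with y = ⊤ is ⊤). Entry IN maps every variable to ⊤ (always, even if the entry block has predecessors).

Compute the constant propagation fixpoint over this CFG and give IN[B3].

Converged values:
  B0: | IN=(all ⊤) | OUT={d:5; rest ⊤}
  B1: | IN={d:5; rest ⊤} | OUT={d:5; rest ⊤}
  B2: | IN={d:5; rest ⊤} | OUT={b:6, d:5; rest ⊤}
  B3: | IN={b:6, d:5; rest ⊤} | OUT={a:0, b:6, f:2; rest ⊤}

Merge at B3: IN[B3] = OUT[B2] = {a: ⊤, b: 6, c: ⊤, d: 5, e: ⊤, f: ⊤}

Answer: {a: ⊤, b: 6, c: ⊤, d: 5, e: ⊤, f: ⊤}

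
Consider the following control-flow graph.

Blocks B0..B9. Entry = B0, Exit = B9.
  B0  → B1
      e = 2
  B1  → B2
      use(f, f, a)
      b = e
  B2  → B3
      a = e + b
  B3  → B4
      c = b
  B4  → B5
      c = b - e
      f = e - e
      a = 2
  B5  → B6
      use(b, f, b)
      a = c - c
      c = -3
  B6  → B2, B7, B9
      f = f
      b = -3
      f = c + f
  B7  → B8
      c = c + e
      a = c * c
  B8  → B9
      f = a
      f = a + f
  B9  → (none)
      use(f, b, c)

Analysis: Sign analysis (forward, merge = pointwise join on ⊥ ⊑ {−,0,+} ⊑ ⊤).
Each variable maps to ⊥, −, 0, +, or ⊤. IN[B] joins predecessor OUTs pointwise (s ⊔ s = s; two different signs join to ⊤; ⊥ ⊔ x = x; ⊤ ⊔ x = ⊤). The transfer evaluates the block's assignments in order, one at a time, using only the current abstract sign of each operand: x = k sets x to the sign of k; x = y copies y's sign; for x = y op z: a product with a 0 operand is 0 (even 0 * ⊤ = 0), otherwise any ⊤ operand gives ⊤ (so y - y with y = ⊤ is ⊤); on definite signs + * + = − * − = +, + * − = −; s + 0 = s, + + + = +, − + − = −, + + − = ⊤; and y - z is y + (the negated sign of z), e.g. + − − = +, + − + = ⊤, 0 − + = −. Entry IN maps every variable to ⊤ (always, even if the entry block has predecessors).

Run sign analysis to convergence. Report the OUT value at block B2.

Answer: {a: ⊤, b: ⊤, c: ⊤, d: ⊤, e: +, f: ⊤}

Working:
Fixpoint table:
  B0:   IN=(all ⊤)   OUT={e:+; rest ⊤}
  B1:   IN={e:+; rest ⊤}   OUT={b:+, e:+; rest ⊤}
  B2:   IN={e:+; rest ⊤}   OUT={e:+; rest ⊤}
  B3:   IN={e:+; rest ⊤}   OUT={e:+; rest ⊤}
  B4:   IN={e:+; rest ⊤}   OUT={a:+, e:+; rest ⊤}
  B5:   IN={a:+, e:+; rest ⊤}   OUT={c:-, e:+; rest ⊤}
  B6:   IN={c:-, e:+; rest ⊤}   OUT={b:-, c:-, e:+; rest ⊤}
  B7:   IN={b:-, c:-, e:+; rest ⊤}   OUT={b:-, e:+; rest ⊤}
  B8:   IN={b:-, e:+; rest ⊤}   OUT={b:-, e:+; rest ⊤}
  B9:   IN={b:-, e:+; rest ⊤}   OUT={b:-, e:+; rest ⊤}

Merge at B2: IN[B2] = OUT[B1] ⊔ OUT[B6] = {a: ⊤, b: ⊤, c: ⊤, d: ⊤, e: +, f: ⊤}
Applying B2's transfer function to that IN value gives OUT[B2] (row B2 above).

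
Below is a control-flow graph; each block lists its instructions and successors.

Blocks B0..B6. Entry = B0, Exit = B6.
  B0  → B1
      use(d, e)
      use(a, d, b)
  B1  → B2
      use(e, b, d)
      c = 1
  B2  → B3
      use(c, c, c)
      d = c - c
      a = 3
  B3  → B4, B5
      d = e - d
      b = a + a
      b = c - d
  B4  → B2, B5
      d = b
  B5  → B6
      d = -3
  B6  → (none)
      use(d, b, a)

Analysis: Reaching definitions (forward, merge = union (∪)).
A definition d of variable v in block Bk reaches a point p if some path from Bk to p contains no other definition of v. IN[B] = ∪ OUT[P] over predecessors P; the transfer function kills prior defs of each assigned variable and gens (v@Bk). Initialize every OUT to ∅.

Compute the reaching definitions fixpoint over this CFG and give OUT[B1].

Fixpoint table:
  B0:  IN={}  OUT={}
  B1:  IN={}  OUT={c@B1}
  B2:  IN={a@B2, b@B3, c@B1, d@B4}  OUT={a@B2, b@B3, c@B1, d@B2}
  B3:  IN={a@B2, b@B3, c@B1, d@B2}  OUT={a@B2, b@B3, c@B1, d@B3}
  B4:  IN={a@B2, b@B3, c@B1, d@B3}  OUT={a@B2, b@B3, c@B1, d@B4}
  B5:  IN={a@B2, b@B3, c@B1, d@B3, d@B4}  OUT={a@B2, b@B3, c@B1, d@B5}
  B6:  IN={a@B2, b@B3, c@B1, d@B5}  OUT={a@B2, b@B3, c@B1, d@B5}

Merge at B1: IN[B1] = OUT[B0] = {}
Applying B1's transfer function to that IN value gives OUT[B1] (row B1 above).

Answer: {c@B1}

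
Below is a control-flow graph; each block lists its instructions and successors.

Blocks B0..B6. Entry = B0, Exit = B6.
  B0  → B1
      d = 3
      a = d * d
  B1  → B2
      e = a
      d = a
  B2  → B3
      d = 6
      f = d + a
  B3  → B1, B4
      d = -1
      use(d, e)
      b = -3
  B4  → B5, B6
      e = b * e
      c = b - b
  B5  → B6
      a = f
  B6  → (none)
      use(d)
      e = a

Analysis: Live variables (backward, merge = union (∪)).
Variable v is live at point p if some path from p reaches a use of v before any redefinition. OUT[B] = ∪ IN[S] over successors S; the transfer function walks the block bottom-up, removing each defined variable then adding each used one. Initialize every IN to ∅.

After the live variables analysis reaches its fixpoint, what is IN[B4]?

Answer: {a, b, d, e, f}

Derivation:
Fixpoint table:
  B0: | IN={} | OUT={a}
  B1: | IN={a} | OUT={a, e}
  B2: | IN={a, e} | OUT={a, e, f}
  B3: | IN={a, e, f} | OUT={a, b, d, e, f}
  B4: | IN={a, b, d, e, f} | OUT={a, d, f}
  B5: | IN={d, f} | OUT={a, d}
  B6: | IN={a, d} | OUT={}

Merge at B4: OUT[B4] = IN[B5] ⊔ IN[B6] = {a, d, f}
Applying B4's transfer function to that OUT value gives IN[B4] (row B4 above).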